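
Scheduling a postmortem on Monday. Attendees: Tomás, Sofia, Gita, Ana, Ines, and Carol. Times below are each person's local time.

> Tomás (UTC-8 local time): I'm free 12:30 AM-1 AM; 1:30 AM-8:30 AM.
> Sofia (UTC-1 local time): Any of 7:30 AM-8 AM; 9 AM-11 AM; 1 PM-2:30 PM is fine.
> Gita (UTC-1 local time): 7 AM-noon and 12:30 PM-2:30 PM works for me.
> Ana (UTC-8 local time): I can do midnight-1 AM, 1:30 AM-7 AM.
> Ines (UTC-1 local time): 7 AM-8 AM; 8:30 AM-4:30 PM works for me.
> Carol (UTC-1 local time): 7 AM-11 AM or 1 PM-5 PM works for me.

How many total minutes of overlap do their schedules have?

Tomás in UTC: 08:30-09:00, 09:30-16:30 (add 8h to convert from UTC-8).
Sofia in UTC: 08:30-09:00, 10:00-12:00, 14:00-15:30 (add 1h to convert from UTC-1).
Gita in UTC: 08:00-13:00, 13:30-15:30 (add 1h to convert from UTC-1).
Ana in UTC: 08:00-09:00, 09:30-15:00 (add 8h to convert from UTC-8).
Ines in UTC: 08:00-09:00, 09:30-17:30 (add 1h to convert from UTC-1).
Carol in UTC: 08:00-12:00, 14:00-18:00 (add 1h to convert from UTC-1).
Tomás ∩ Sofia: 08:30-09:00, 10:00-12:00, 14:00-15:30.
Tomás ∩ Sofia ∩ Gita: 08:30-09:00, 10:00-12:00, 14:00-15:30.
Tomás ∩ Sofia ∩ Gita ∩ Ana: 08:30-09:00, 10:00-12:00, 14:00-15:00.
Tomás ∩ Sofia ∩ Gita ∩ Ana ∩ Ines: 08:30-09:00, 10:00-12:00, 14:00-15:00.
Tomás ∩ Sofia ∩ Gita ∩ Ana ∩ Ines ∩ Carol: 08:30-09:00, 10:00-12:00, 14:00-15:00.
Those are the intersection windows.
Summing the common windows: 30 + 120 + 60 = 210 minutes.

210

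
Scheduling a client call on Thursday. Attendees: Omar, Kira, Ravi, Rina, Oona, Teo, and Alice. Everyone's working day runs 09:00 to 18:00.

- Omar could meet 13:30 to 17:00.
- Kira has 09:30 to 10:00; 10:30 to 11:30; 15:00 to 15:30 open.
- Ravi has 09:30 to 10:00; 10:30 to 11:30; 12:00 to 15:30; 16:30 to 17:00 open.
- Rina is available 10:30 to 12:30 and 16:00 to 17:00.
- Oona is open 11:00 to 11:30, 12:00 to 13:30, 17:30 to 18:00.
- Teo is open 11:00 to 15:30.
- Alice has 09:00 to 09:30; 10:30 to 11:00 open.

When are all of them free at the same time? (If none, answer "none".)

Omar ∩ Kira: 15:00-15:30.
Omar ∩ Kira ∩ Ravi: 15:00-15:30.
Omar ∩ Kira ∩ Ravi ∩ Rina: ∅.
Omar ∩ Kira ∩ Ravi ∩ Rina ∩ Oona: ∅.
Omar ∩ Kira ∩ Ravi ∩ Rina ∩ Oona ∩ Teo: ∅.
Omar ∩ Kira ∩ Ravi ∩ Rina ∩ Oona ∩ Teo ∩ Alice: ∅.
There is no time when everyone is free.

none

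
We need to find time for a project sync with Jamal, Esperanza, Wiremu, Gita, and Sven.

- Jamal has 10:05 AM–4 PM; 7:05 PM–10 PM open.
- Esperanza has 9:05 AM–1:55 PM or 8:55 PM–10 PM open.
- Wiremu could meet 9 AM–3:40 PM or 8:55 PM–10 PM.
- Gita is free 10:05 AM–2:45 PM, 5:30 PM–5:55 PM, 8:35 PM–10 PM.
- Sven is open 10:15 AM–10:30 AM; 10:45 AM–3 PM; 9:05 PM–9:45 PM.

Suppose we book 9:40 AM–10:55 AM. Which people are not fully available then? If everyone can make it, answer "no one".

Jamal: not fully free for 09:40-10:55. Esperanza: free for 09:40-10:55. Wiremu: free for 09:40-10:55. Gita: not fully free for 09:40-10:55. Sven: not fully free for 09:40-10:55.

Gita, Jamal, Sven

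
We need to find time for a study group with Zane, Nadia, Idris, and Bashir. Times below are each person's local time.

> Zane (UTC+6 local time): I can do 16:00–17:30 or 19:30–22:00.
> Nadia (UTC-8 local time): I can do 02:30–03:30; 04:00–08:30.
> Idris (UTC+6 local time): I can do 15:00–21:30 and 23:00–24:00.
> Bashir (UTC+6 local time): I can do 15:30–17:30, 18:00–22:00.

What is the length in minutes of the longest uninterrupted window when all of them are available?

Zane in UTC: 10:00-11:30, 13:30-16:00 (subtract 6h to convert from UTC+6).
Nadia in UTC: 10:30-11:30, 12:00-16:30 (add 8h to convert from UTC-8).
Idris in UTC: 09:00-15:30, 17:00-18:00 (subtract 6h to convert from UTC+6).
Bashir in UTC: 09:30-11:30, 12:00-16:00 (subtract 6h to convert from UTC+6).
Zane ∩ Nadia: 10:30-11:30, 13:30-16:00.
Zane ∩ Nadia ∩ Idris: 10:30-11:30, 13:30-15:30.
Zane ∩ Nadia ∩ Idris ∩ Bashir: 10:30-11:30, 13:30-15:30.
The longest is 13:30-15:30 at 120 minutes.

120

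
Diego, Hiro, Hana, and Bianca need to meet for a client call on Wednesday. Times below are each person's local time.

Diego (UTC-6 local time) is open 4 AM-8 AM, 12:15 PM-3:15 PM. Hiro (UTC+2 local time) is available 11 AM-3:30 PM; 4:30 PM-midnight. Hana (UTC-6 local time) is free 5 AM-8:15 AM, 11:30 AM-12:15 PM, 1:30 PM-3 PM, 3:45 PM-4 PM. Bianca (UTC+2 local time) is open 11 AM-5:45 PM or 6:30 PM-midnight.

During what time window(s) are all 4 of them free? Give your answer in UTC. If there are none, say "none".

11:00-13:30, 19:30-21:00

Diego in UTC: 10:00-14:00, 18:15-21:15 (add 6h to convert from UTC-6).
Hiro in UTC: 09:00-13:30, 14:30-22:00 (subtract 2h to convert from UTC+2).
Hana in UTC: 11:00-14:15, 17:30-18:15, 19:30-21:00, 21:45-22:00 (add 6h to convert from UTC-6).
Bianca in UTC: 09:00-15:45, 16:30-22:00 (subtract 2h to convert from UTC+2).
Diego ∩ Hiro: 10:00-13:30, 18:15-21:15.
Diego ∩ Hiro ∩ Hana: 11:00-13:30, 19:30-21:00.
Diego ∩ Hiro ∩ Hana ∩ Bianca: 11:00-13:30, 19:30-21:00.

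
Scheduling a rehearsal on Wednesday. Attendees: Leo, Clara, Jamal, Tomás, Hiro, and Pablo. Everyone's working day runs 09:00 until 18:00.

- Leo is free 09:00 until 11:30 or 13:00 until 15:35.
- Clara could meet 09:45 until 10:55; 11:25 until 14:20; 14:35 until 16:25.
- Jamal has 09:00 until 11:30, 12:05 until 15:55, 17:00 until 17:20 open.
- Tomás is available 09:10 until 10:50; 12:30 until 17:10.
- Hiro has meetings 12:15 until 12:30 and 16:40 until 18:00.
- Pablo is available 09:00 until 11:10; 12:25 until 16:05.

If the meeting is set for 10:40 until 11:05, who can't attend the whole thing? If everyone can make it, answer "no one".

Clara, Tomás

Leo free: 09:00-11:30, 13:00-15:35.
Clara free: 09:45-10:55, 11:25-14:20, 14:35-16:25.
Jamal free: 09:00-11:30, 12:05-15:55, 17:00-17:20.
Tomás free: 09:10-10:50, 12:30-17:10.
Hiro free: 09:00-12:15, 12:30-16:40 (invert busy blocks within the working day).
Pablo free: 09:00-11:10, 12:25-16:05.
Leo: free for 10:40-11:05. Clara: not fully free for 10:40-11:05. Jamal: free for 10:40-11:05. Tomás: not fully free for 10:40-11:05. Hiro: free for 10:40-11:05. Pablo: free for 10:40-11:05.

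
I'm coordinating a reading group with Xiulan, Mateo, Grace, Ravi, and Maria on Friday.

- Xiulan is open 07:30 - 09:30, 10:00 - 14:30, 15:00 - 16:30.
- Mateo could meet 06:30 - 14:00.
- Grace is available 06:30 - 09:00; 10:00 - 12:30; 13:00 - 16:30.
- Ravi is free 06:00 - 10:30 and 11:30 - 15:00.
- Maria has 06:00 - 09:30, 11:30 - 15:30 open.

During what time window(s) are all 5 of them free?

Xiulan ∩ Mateo: 07:30-09:30, 10:00-14:00.
Xiulan ∩ Mateo ∩ Grace: 07:30-09:00, 10:00-12:30, 13:00-14:00.
Xiulan ∩ Mateo ∩ Grace ∩ Ravi: 07:30-09:00, 10:00-10:30, 11:30-12:30, 13:00-14:00.
Xiulan ∩ Mateo ∩ Grace ∩ Ravi ∩ Maria: 07:30-09:00, 11:30-12:30, 13:00-14:00.

07:30-09:00, 11:30-12:30, 13:00-14:00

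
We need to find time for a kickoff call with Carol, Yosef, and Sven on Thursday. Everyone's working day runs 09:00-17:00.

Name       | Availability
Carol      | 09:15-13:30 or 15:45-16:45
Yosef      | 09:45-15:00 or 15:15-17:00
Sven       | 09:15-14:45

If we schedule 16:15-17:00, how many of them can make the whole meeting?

Yosef can make the full 16:15-17:00 slot — that's 1.

1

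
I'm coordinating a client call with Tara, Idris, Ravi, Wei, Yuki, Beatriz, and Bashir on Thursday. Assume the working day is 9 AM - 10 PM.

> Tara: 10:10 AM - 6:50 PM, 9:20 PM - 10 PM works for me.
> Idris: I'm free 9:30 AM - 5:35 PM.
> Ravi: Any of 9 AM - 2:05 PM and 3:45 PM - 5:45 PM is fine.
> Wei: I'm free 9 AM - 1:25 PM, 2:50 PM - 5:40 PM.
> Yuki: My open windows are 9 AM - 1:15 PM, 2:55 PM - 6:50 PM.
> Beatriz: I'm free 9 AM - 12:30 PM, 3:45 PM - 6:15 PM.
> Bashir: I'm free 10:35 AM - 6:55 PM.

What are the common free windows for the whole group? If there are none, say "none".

10:35-12:30, 15:45-17:35

Tara ∩ Idris: 10:10-17:35.
Tara ∩ Idris ∩ Ravi: 10:10-14:05, 15:45-17:35.
Tara ∩ Idris ∩ Ravi ∩ Wei: 10:10-13:25, 15:45-17:35.
Tara ∩ Idris ∩ Ravi ∩ Wei ∩ Yuki: 10:10-13:15, 15:45-17:35.
Tara ∩ Idris ∩ Ravi ∩ Wei ∩ Yuki ∩ Beatriz: 10:10-12:30, 15:45-17:35.
Tara ∩ Idris ∩ Ravi ∩ Wei ∩ Yuki ∩ Beatriz ∩ Bashir: 10:35-12:30, 15:45-17:35.
So the common availability across everyone is 10:35-12:30, 15:45-17:35.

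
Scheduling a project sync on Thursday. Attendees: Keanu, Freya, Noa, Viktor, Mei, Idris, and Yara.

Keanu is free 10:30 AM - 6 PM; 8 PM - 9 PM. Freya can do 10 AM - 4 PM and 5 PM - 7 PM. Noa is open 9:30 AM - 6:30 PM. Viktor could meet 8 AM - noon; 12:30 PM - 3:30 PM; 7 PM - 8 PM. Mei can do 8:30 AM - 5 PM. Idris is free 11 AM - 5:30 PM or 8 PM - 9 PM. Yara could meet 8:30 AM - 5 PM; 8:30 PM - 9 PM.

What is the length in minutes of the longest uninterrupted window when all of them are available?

Keanu ∩ Freya: 10:30-16:00, 17:00-18:00.
Keanu ∩ Freya ∩ Noa: 10:30-16:00, 17:00-18:00.
Keanu ∩ Freya ∩ Noa ∩ Viktor: 10:30-12:00, 12:30-15:30.
Keanu ∩ Freya ∩ Noa ∩ Viktor ∩ Mei: 10:30-12:00, 12:30-15:30.
Keanu ∩ Freya ∩ Noa ∩ Viktor ∩ Mei ∩ Idris: 11:00-12:00, 12:30-15:30.
Keanu ∩ Freya ∩ Noa ∩ Viktor ∩ Mei ∩ Idris ∩ Yara: 11:00-12:00, 12:30-15:30.
The longest is 12:30-15:30 at 180 minutes.

180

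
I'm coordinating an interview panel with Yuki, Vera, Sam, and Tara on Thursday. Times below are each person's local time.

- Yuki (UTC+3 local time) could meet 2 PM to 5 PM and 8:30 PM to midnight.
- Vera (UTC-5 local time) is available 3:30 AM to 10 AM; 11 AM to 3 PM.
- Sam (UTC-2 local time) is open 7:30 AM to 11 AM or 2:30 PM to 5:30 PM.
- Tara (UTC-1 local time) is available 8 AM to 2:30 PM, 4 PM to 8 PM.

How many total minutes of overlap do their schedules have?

Yuki in UTC: 11:00-14:00, 17:30-21:00 (subtract 3h to convert from UTC+3).
Vera in UTC: 08:30-15:00, 16:00-20:00 (add 5h to convert from UTC-5).
Sam in UTC: 09:30-13:00, 16:30-19:30 (add 2h to convert from UTC-2).
Tara in UTC: 09:00-15:30, 17:00-21:00 (add 1h to convert from UTC-1).
Yuki ∩ Vera: 11:00-14:00, 17:30-20:00.
Yuki ∩ Vera ∩ Sam: 11:00-13:00, 17:30-19:30.
Yuki ∩ Vera ∩ Sam ∩ Tara: 11:00-13:00, 17:30-19:30.
So the common availability across everyone is 11:00-13:00, 17:30-19:30.
Summing the common windows: 120 + 120 = 240 minutes.

240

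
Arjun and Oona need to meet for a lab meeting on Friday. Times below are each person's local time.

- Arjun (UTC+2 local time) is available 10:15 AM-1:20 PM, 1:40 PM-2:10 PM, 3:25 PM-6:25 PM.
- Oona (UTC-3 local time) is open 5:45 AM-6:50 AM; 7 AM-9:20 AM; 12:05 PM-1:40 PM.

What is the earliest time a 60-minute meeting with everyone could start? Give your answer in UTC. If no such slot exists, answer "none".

08:45

Arjun in UTC: 08:15-11:20, 11:40-12:10, 13:25-16:25 (subtract 2h to convert from UTC+2).
Oona in UTC: 08:45-09:50, 10:00-12:20, 15:05-16:40 (add 3h to convert from UTC-3).
Arjun ∩ Oona: 08:45-09:50, 10:00-11:20, 11:40-12:10, 15:05-16:25.
The first common window of at least 60 minutes is 08:45-09:50, so the earliest start is 08:45.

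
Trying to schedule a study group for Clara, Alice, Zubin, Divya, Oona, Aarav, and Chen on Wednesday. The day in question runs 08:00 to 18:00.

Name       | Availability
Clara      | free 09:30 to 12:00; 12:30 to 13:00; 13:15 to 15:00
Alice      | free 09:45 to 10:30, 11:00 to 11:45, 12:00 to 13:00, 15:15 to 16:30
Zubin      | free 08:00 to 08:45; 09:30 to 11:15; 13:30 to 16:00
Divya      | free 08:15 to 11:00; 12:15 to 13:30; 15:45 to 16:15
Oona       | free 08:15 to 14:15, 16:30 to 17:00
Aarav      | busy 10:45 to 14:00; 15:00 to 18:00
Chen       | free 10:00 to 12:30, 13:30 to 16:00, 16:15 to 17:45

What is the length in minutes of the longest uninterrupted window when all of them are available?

Clara free: 09:30-12:00, 12:30-13:00, 13:15-15:00.
Alice free: 09:45-10:30, 11:00-11:45, 12:00-13:00, 15:15-16:30.
Zubin free: 08:00-08:45, 09:30-11:15, 13:30-16:00.
Divya free: 08:15-11:00, 12:15-13:30, 15:45-16:15.
Oona free: 08:15-14:15, 16:30-17:00.
Aarav free: 08:00-10:45, 14:00-15:00 (invert busy blocks within the working day).
Chen free: 10:00-12:30, 13:30-16:00, 16:15-17:45.
Clara ∩ Alice: 09:45-10:30, 11:00-11:45, 12:30-13:00.
Clara ∩ Alice ∩ Zubin: 09:45-10:30, 11:00-11:15.
Clara ∩ Alice ∩ Zubin ∩ Divya: 09:45-10:30.
Clara ∩ Alice ∩ Zubin ∩ Divya ∩ Oona: 09:45-10:30.
Clara ∩ Alice ∩ Zubin ∩ Divya ∩ Oona ∩ Aarav: 09:45-10:30.
Clara ∩ Alice ∩ Zubin ∩ Divya ∩ Oona ∩ Aarav ∩ Chen: 10:00-10:30.
The longest is 10:00-10:30 at 30 minutes.

30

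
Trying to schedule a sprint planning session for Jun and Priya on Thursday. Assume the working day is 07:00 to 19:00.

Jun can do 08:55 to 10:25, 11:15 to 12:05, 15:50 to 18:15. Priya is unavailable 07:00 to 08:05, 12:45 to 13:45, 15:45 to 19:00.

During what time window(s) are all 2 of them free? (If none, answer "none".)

08:55-10:25, 11:15-12:05

Jun free: 08:55-10:25, 11:15-12:05, 15:50-18:15.
Priya free: 08:05-12:45, 13:45-15:45 (invert busy blocks within the working day).
Jun ∩ Priya: 08:55-10:25, 11:15-12:05.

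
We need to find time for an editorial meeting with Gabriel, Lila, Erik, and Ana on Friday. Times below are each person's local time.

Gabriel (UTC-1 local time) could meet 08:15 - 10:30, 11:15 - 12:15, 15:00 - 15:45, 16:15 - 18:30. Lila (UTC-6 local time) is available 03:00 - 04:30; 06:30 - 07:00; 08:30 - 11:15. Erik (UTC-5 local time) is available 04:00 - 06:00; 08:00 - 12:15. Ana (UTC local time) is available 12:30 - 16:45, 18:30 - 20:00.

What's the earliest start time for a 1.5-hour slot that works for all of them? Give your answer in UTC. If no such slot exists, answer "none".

Gabriel in UTC: 09:15-11:30, 12:15-13:15, 16:00-16:45, 17:15-19:30 (add 1h to convert from UTC-1).
Lila in UTC: 09:00-10:30, 12:30-13:00, 14:30-17:15 (add 6h to convert from UTC-6).
Erik in UTC: 09:00-11:00, 13:00-17:15 (add 5h to convert from UTC-5).
Ana in UTC: 12:30-16:45, 18:30-20:00.
Gabriel ∩ Lila: 09:15-10:30, 12:30-13:00, 16:00-16:45.
Gabriel ∩ Lila ∩ Erik: 09:15-10:30, 16:00-16:45.
Gabriel ∩ Lila ∩ Erik ∩ Ana: 16:00-16:45.
No common window is at least 90 minutes long.

none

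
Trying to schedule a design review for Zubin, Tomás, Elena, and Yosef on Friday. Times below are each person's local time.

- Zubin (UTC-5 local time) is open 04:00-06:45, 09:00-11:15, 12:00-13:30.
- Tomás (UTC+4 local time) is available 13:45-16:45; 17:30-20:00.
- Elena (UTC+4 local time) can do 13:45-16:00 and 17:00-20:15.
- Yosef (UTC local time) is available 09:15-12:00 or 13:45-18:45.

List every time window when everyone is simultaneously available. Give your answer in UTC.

09:45-11:45, 14:00-16:00

Zubin in UTC: 09:00-11:45, 14:00-16:15, 17:00-18:30 (add 5h to convert from UTC-5).
Tomás in UTC: 09:45-12:45, 13:30-16:00 (subtract 4h to convert from UTC+4).
Elena in UTC: 09:45-12:00, 13:00-16:15 (subtract 4h to convert from UTC+4).
Yosef in UTC: 09:15-12:00, 13:45-18:45.
Zubin ∩ Tomás: 09:45-11:45, 14:00-16:00.
Zubin ∩ Tomás ∩ Elena: 09:45-11:45, 14:00-16:00.
Zubin ∩ Tomás ∩ Elena ∩ Yosef: 09:45-11:45, 14:00-16:00.
So the common availability across everyone is 09:45-11:45, 14:00-16:00.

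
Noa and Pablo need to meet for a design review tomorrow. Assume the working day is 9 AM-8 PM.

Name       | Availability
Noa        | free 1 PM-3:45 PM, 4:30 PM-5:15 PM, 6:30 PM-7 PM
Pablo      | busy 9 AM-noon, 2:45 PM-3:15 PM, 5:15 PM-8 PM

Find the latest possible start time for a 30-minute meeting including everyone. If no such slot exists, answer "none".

16:45

Noa free: 13:00-15:45, 16:30-17:15, 18:30-19:00.
Pablo free: 12:00-14:45, 15:15-17:15 (invert busy blocks within the working day).
Noa ∩ Pablo: 13:00-14:45, 15:15-15:45, 16:30-17:15.
So the common availability across everyone is 13:00-14:45, 15:15-15:45, 16:30-17:15.
The last common window of at least 30 minutes is 16:30-17:15; a 30-minute meeting can start as late as 16:45 and still end by 17:15.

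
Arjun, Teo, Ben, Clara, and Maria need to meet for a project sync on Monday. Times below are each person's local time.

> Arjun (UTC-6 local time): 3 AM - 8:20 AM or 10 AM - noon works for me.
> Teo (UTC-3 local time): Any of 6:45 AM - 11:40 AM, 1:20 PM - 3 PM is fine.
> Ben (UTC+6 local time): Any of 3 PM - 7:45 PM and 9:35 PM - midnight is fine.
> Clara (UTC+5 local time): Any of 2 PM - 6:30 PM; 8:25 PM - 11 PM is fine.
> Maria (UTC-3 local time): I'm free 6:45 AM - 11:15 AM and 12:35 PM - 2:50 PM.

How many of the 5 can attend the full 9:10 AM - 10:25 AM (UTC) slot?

Arjun in UTC: 09:00-14:20, 16:00-18:00 (add 6h to convert from UTC-6).
Teo in UTC: 09:45-14:40, 16:20-18:00 (add 3h to convert from UTC-3).
Ben in UTC: 09:00-13:45, 15:35-18:00 (subtract 6h to convert from UTC+6).
Clara in UTC: 09:00-13:30, 15:25-18:00 (subtract 5h to convert from UTC+5).
Maria in UTC: 09:45-14:15, 15:35-17:50 (add 3h to convert from UTC-3).
Arjun, Ben, and Clara can make the full 09:10-10:25 slot — that's 3.

3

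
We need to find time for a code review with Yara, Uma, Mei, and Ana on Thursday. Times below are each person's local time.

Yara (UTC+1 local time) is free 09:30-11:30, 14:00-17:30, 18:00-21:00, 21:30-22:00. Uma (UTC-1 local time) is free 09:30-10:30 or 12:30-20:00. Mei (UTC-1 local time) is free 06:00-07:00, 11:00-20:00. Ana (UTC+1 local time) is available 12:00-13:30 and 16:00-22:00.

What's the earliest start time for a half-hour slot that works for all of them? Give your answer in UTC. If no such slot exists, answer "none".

15:00

Yara in UTC: 08:30-10:30, 13:00-16:30, 17:00-20:00, 20:30-21:00 (subtract 1h to convert from UTC+1).
Uma in UTC: 10:30-11:30, 13:30-21:00 (add 1h to convert from UTC-1).
Mei in UTC: 07:00-08:00, 12:00-21:00 (add 1h to convert from UTC-1).
Ana in UTC: 11:00-12:30, 15:00-21:00 (subtract 1h to convert from UTC+1).
Yara ∩ Uma: 13:30-16:30, 17:00-20:00, 20:30-21:00.
Yara ∩ Uma ∩ Mei: 13:30-16:30, 17:00-20:00, 20:30-21:00.
Yara ∩ Uma ∩ Mei ∩ Ana: 15:00-16:30, 17:00-20:00, 20:30-21:00.
So the common availability across everyone is 15:00-16:30, 17:00-20:00, 20:30-21:00.
The first common window of at least 30 minutes is 15:00-16:30, so the earliest start is 15:00.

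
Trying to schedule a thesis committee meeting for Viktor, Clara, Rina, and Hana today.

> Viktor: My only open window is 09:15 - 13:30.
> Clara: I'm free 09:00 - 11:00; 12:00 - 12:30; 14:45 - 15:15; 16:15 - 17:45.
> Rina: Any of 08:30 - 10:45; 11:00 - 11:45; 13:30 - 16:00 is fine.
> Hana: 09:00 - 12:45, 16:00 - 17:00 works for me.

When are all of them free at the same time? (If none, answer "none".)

Viktor ∩ Clara: 09:15-11:00, 12:00-12:30.
Viktor ∩ Clara ∩ Rina: 09:15-10:45.
Viktor ∩ Clara ∩ Rina ∩ Hana: 09:15-10:45.

09:15-10:45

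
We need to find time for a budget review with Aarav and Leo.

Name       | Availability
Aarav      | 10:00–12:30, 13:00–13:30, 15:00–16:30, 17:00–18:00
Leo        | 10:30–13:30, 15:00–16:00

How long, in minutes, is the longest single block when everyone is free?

Aarav ∩ Leo: 10:30-12:30, 13:00-13:30, 15:00-16:00.
So the common availability across everyone is 10:30-12:30, 13:00-13:30, 15:00-16:00.
The longest is 10:30-12:30 at 120 minutes.

120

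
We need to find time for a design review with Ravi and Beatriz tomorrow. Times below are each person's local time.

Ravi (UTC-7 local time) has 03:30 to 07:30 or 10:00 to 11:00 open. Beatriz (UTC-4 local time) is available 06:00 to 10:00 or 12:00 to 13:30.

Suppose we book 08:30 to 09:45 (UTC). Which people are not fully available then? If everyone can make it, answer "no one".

Beatriz, Ravi

Ravi in UTC: 10:30-14:30, 17:00-18:00 (add 7h to convert from UTC-7).
Beatriz in UTC: 10:00-14:00, 16:00-17:30 (add 4h to convert from UTC-4).
Ravi: not fully free for 08:30-09:45. Beatriz: not fully free for 08:30-09:45.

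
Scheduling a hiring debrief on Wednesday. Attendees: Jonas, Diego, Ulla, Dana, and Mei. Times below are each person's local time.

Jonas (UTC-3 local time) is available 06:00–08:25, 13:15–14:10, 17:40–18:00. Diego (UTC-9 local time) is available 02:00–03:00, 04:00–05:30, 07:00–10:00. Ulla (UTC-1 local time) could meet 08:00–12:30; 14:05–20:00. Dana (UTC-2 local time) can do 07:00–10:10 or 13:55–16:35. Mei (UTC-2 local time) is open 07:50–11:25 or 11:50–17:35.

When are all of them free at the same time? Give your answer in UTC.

11:00-11:25, 16:15-17:10

Jonas in UTC: 09:00-11:25, 16:15-17:10, 20:40-21:00 (add 3h to convert from UTC-3).
Diego in UTC: 11:00-12:00, 13:00-14:30, 16:00-19:00 (add 9h to convert from UTC-9).
Ulla in UTC: 09:00-13:30, 15:05-21:00 (add 1h to convert from UTC-1).
Dana in UTC: 09:00-12:10, 15:55-18:35 (add 2h to convert from UTC-2).
Mei in UTC: 09:50-13:25, 13:50-19:35 (add 2h to convert from UTC-2).
Jonas ∩ Diego: 11:00-11:25, 16:15-17:10.
Jonas ∩ Diego ∩ Ulla: 11:00-11:25, 16:15-17:10.
Jonas ∩ Diego ∩ Ulla ∩ Dana: 11:00-11:25, 16:15-17:10.
Jonas ∩ Diego ∩ Ulla ∩ Dana ∩ Mei: 11:00-11:25, 16:15-17:10.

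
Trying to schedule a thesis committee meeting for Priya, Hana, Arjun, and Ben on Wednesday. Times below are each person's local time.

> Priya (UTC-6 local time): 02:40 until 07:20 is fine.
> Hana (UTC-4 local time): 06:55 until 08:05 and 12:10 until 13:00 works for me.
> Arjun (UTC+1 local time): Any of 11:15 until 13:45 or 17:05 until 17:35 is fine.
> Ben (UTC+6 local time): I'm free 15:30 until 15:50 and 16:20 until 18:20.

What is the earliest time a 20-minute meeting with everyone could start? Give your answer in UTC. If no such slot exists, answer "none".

Priya in UTC: 08:40-13:20 (add 6h to convert from UTC-6).
Hana in UTC: 10:55-12:05, 16:10-17:00 (add 4h to convert from UTC-4).
Arjun in UTC: 10:15-12:45, 16:05-16:35 (subtract 1h to convert from UTC+1).
Ben in UTC: 09:30-09:50, 10:20-12:20 (subtract 6h to convert from UTC+6).
Priya ∩ Hana: 10:55-12:05.
Priya ∩ Hana ∩ Arjun: 10:55-12:05.
Priya ∩ Hana ∩ Arjun ∩ Ben: 10:55-12:05.
So the common availability across everyone is 10:55-12:05.
The first common window of at least 20 minutes is 10:55-12:05, so the earliest start is 10:55.

10:55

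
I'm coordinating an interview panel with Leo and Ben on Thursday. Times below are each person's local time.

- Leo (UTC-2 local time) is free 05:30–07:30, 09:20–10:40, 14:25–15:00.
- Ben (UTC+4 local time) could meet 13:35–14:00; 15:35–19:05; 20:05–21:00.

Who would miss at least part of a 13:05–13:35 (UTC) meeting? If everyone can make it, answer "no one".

Leo

Leo in UTC: 07:30-09:30, 11:20-12:40, 16:25-17:00 (add 2h to convert from UTC-2).
Ben in UTC: 09:35-10:00, 11:35-15:05, 16:05-17:00 (subtract 4h to convert from UTC+4).
Leo: not fully free for 13:05-13:35. Ben: free for 13:05-13:35.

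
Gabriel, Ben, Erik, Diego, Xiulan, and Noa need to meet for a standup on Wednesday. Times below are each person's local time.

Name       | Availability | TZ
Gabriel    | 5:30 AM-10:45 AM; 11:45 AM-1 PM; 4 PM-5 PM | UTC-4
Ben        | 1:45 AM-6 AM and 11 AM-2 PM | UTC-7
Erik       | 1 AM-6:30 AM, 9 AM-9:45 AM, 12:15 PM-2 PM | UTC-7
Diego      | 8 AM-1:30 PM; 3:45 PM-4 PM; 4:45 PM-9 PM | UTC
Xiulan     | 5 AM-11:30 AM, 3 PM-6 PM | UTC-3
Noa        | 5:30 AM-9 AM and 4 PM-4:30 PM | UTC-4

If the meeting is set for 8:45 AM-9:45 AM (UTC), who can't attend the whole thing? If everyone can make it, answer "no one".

Gabriel, Noa

Gabriel in UTC: 09:30-14:45, 15:45-17:00, 20:00-21:00 (add 4h to convert from UTC-4).
Ben in UTC: 08:45-13:00, 18:00-21:00 (add 7h to convert from UTC-7).
Erik in UTC: 08:00-13:30, 16:00-16:45, 19:15-21:00 (add 7h to convert from UTC-7).
Diego in UTC: 08:00-13:30, 15:45-16:00, 16:45-21:00.
Xiulan in UTC: 08:00-14:30, 18:00-21:00 (add 3h to convert from UTC-3).
Noa in UTC: 09:30-13:00, 20:00-20:30 (add 4h to convert from UTC-4).
Gabriel: not fully free for 08:45-09:45. Ben: free for 08:45-09:45. Erik: free for 08:45-09:45. Diego: free for 08:45-09:45. Xiulan: free for 08:45-09:45. Noa: not fully free for 08:45-09:45.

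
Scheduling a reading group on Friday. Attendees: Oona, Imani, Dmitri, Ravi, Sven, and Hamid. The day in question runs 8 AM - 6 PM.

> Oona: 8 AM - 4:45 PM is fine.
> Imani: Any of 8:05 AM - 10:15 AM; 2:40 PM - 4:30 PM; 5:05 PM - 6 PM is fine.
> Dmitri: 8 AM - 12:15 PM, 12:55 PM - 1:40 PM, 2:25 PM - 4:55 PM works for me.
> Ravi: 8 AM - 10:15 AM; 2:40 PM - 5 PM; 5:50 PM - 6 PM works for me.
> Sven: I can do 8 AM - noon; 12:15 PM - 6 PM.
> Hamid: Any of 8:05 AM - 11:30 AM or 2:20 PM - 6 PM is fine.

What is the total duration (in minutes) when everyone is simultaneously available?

Oona ∩ Imani: 08:05-10:15, 14:40-16:30.
Oona ∩ Imani ∩ Dmitri: 08:05-10:15, 14:40-16:30.
Oona ∩ Imani ∩ Dmitri ∩ Ravi: 08:05-10:15, 14:40-16:30.
Oona ∩ Imani ∩ Dmitri ∩ Ravi ∩ Sven: 08:05-10:15, 14:40-16:30.
Oona ∩ Imani ∩ Dmitri ∩ Ravi ∩ Sven ∩ Hamid: 08:05-10:15, 14:40-16:30.
Summing the common windows: 130 + 110 = 240 minutes.

240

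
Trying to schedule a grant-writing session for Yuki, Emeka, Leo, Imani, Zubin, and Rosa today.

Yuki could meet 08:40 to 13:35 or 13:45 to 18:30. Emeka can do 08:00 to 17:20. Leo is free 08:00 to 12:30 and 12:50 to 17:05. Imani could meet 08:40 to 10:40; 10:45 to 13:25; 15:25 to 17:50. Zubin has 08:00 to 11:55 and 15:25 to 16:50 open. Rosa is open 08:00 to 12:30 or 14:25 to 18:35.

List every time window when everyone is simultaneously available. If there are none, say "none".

08:40-10:40, 10:45-11:55, 15:25-16:50

Yuki ∩ Emeka: 08:40-13:35, 13:45-17:20.
Yuki ∩ Emeka ∩ Leo: 08:40-12:30, 12:50-13:35, 13:45-17:05.
Yuki ∩ Emeka ∩ Leo ∩ Imani: 08:40-10:40, 10:45-12:30, 12:50-13:25, 15:25-17:05.
Yuki ∩ Emeka ∩ Leo ∩ Imani ∩ Zubin: 08:40-10:40, 10:45-11:55, 15:25-16:50.
Yuki ∩ Emeka ∩ Leo ∩ Imani ∩ Zubin ∩ Rosa: 08:40-10:40, 10:45-11:55, 15:25-16:50.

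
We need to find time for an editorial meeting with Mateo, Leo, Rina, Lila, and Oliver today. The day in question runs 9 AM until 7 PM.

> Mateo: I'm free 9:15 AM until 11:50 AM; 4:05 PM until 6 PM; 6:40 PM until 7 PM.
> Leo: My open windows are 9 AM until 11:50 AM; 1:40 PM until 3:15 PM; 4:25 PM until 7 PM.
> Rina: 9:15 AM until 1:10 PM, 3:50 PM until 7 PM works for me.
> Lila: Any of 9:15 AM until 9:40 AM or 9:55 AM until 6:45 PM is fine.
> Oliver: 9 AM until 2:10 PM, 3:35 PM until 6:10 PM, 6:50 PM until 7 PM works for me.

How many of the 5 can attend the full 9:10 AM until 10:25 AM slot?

Leo and Oliver can make the full 09:10-10:25 slot — that's 2.

2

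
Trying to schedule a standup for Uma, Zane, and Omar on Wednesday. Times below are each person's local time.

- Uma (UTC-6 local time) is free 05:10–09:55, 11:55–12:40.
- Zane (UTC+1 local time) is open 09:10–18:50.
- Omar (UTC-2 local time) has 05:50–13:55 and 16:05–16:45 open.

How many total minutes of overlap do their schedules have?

Uma in UTC: 11:10-15:55, 17:55-18:40 (add 6h to convert from UTC-6).
Zane in UTC: 08:10-17:50 (subtract 1h to convert from UTC+1).
Omar in UTC: 07:50-15:55, 18:05-18:45 (add 2h to convert from UTC-2).
Uma ∩ Zane: 11:10-15:55.
Uma ∩ Zane ∩ Omar: 11:10-15:55.
That's a single block of 285 minutes.

285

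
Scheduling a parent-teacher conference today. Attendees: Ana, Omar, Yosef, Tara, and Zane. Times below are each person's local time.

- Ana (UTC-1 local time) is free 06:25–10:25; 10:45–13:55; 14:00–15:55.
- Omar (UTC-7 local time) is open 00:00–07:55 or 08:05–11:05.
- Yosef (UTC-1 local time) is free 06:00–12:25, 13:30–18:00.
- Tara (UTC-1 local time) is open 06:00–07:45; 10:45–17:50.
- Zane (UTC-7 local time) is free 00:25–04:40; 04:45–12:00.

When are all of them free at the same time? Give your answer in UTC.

Ana in UTC: 07:25-11:25, 11:45-14:55, 15:00-16:55 (add 1h to convert from UTC-1).
Omar in UTC: 07:00-14:55, 15:05-18:05 (add 7h to convert from UTC-7).
Yosef in UTC: 07:00-13:25, 14:30-19:00 (add 1h to convert from UTC-1).
Tara in UTC: 07:00-08:45, 11:45-18:50 (add 1h to convert from UTC-1).
Zane in UTC: 07:25-11:40, 11:45-19:00 (add 7h to convert from UTC-7).
Ana ∩ Omar: 07:25-11:25, 11:45-14:55, 15:05-16:55.
Ana ∩ Omar ∩ Yosef: 07:25-11:25, 11:45-13:25, 14:30-14:55, 15:05-16:55.
Ana ∩ Omar ∩ Yosef ∩ Tara: 07:25-08:45, 11:45-13:25, 14:30-14:55, 15:05-16:55.
Ana ∩ Omar ∩ Yosef ∩ Tara ∩ Zane: 07:25-08:45, 11:45-13:25, 14:30-14:55, 15:05-16:55.
So the common availability across everyone is 07:25-08:45, 11:45-13:25, 14:30-14:55, 15:05-16:55.

07:25-08:45, 11:45-13:25, 14:30-14:55, 15:05-16:55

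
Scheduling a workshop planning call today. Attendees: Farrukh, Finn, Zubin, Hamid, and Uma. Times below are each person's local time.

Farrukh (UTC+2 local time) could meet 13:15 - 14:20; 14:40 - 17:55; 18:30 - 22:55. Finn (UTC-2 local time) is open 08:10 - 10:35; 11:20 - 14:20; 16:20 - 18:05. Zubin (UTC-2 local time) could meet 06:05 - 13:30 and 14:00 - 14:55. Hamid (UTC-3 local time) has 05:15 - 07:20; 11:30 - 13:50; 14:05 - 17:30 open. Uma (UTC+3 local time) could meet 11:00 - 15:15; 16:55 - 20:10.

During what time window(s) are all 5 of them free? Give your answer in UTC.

Farrukh in UTC: 11:15-12:20, 12:40-15:55, 16:30-20:55 (subtract 2h to convert from UTC+2).
Finn in UTC: 10:10-12:35, 13:20-16:20, 18:20-20:05 (add 2h to convert from UTC-2).
Zubin in UTC: 08:05-15:30, 16:00-16:55 (add 2h to convert from UTC-2).
Hamid in UTC: 08:15-10:20, 14:30-16:50, 17:05-20:30 (add 3h to convert from UTC-3).
Uma in UTC: 08:00-12:15, 13:55-17:10 (subtract 3h to convert from UTC+3).
Farrukh ∩ Finn: 11:15-12:20, 13:20-15:55, 18:20-20:05.
Farrukh ∩ Finn ∩ Zubin: 11:15-12:20, 13:20-15:30.
Farrukh ∩ Finn ∩ Zubin ∩ Hamid: 14:30-15:30.
Farrukh ∩ Finn ∩ Zubin ∩ Hamid ∩ Uma: 14:30-15:30.

14:30-15:30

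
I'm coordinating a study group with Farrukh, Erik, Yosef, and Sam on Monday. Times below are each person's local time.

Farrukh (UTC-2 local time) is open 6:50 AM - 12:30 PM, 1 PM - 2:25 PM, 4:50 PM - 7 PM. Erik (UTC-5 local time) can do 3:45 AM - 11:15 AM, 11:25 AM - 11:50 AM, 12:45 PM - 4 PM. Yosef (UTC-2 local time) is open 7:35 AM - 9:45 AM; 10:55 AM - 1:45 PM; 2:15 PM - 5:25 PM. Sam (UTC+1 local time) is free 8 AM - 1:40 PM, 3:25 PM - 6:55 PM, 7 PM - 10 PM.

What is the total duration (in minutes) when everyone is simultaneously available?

Farrukh in UTC: 08:50-14:30, 15:00-16:25, 18:50-21:00 (add 2h to convert from UTC-2).
Erik in UTC: 08:45-16:15, 16:25-16:50, 17:45-21:00 (add 5h to convert from UTC-5).
Yosef in UTC: 09:35-11:45, 12:55-15:45, 16:15-19:25 (add 2h to convert from UTC-2).
Sam in UTC: 07:00-12:40, 14:25-17:55, 18:00-21:00 (subtract 1h to convert from UTC+1).
Farrukh ∩ Erik: 08:50-14:30, 15:00-16:15, 18:50-21:00.
Farrukh ∩ Erik ∩ Yosef: 09:35-11:45, 12:55-14:30, 15:00-15:45, 18:50-19:25.
Farrukh ∩ Erik ∩ Yosef ∩ Sam: 09:35-11:45, 14:25-14:30, 15:00-15:45, 18:50-19:25.
Summing the common windows: 130 + 5 + 45 + 35 = 215 minutes.

215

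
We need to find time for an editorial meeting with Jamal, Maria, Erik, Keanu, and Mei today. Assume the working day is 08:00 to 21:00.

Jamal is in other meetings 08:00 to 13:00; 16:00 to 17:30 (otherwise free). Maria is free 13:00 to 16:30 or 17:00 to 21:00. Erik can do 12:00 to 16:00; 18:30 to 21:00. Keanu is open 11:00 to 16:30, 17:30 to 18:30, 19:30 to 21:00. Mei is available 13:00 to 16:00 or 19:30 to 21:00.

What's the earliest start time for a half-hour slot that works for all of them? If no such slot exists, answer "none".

Jamal free: 13:00-16:00, 17:30-21:00 (invert busy blocks within the working day).
Maria free: 13:00-16:30, 17:00-21:00.
Erik free: 12:00-16:00, 18:30-21:00.
Keanu free: 11:00-16:30, 17:30-18:30, 19:30-21:00.
Mei free: 13:00-16:00, 19:30-21:00.
Jamal ∩ Maria: 13:00-16:00, 17:30-21:00.
Jamal ∩ Maria ∩ Erik: 13:00-16:00, 18:30-21:00.
Jamal ∩ Maria ∩ Erik ∩ Keanu: 13:00-16:00, 19:30-21:00.
Jamal ∩ Maria ∩ Erik ∩ Keanu ∩ Mei: 13:00-16:00, 19:30-21:00.
Those are the intersection windows.
The first common window of at least 30 minutes is 13:00-16:00, so the earliest start is 13:00.

13:00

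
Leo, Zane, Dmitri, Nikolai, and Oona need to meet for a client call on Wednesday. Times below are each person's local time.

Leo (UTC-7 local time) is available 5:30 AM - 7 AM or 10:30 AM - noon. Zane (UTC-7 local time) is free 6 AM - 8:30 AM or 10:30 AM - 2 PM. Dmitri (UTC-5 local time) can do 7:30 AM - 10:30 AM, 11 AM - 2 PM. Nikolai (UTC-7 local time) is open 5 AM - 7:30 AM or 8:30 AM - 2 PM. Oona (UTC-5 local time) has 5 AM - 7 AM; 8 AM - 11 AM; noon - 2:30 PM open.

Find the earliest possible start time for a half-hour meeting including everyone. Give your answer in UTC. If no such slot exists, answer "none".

Leo in UTC: 12:30-14:00, 17:30-19:00 (add 7h to convert from UTC-7).
Zane in UTC: 13:00-15:30, 17:30-21:00 (add 7h to convert from UTC-7).
Dmitri in UTC: 12:30-15:30, 16:00-19:00 (add 5h to convert from UTC-5).
Nikolai in UTC: 12:00-14:30, 15:30-21:00 (add 7h to convert from UTC-7).
Oona in UTC: 10:00-12:00, 13:00-16:00, 17:00-19:30 (add 5h to convert from UTC-5).
Leo ∩ Zane: 13:00-14:00, 17:30-19:00.
Leo ∩ Zane ∩ Dmitri: 13:00-14:00, 17:30-19:00.
Leo ∩ Zane ∩ Dmitri ∩ Nikolai: 13:00-14:00, 17:30-19:00.
Leo ∩ Zane ∩ Dmitri ∩ Nikolai ∩ Oona: 13:00-14:00, 17:30-19:00.
The first common window of at least 30 minutes is 13:00-14:00, so the earliest start is 13:00.

13:00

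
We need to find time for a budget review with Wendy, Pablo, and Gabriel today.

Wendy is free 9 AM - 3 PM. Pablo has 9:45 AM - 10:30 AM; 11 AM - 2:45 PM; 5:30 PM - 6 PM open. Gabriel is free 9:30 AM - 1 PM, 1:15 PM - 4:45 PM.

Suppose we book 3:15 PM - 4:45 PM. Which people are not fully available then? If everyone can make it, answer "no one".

Pablo, Wendy

Wendy: not fully free for 15:15-16:45. Pablo: not fully free for 15:15-16:45. Gabriel: free for 15:15-16:45.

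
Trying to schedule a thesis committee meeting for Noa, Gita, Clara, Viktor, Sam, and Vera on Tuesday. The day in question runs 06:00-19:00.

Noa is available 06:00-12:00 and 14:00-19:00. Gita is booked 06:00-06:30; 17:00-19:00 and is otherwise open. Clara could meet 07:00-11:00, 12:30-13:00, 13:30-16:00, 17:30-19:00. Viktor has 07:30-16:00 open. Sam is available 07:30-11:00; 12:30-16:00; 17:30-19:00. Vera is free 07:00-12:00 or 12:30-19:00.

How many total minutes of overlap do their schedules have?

330

Noa free: 06:00-12:00, 14:00-19:00.
Gita free: 06:30-17:00 (invert busy blocks within the working day).
Clara free: 07:00-11:00, 12:30-13:00, 13:30-16:00, 17:30-19:00.
Viktor free: 07:30-16:00.
Sam free: 07:30-11:00, 12:30-16:00, 17:30-19:00.
Vera free: 07:00-12:00, 12:30-19:00.
Noa ∩ Gita: 06:30-12:00, 14:00-17:00.
Noa ∩ Gita ∩ Clara: 07:00-11:00, 14:00-16:00.
Noa ∩ Gita ∩ Clara ∩ Viktor: 07:30-11:00, 14:00-16:00.
Noa ∩ Gita ∩ Clara ∩ Viktor ∩ Sam: 07:30-11:00, 14:00-16:00.
Noa ∩ Gita ∩ Clara ∩ Viktor ∩ Sam ∩ Vera: 07:30-11:00, 14:00-16:00.
Summing the common windows: 210 + 120 = 330 minutes.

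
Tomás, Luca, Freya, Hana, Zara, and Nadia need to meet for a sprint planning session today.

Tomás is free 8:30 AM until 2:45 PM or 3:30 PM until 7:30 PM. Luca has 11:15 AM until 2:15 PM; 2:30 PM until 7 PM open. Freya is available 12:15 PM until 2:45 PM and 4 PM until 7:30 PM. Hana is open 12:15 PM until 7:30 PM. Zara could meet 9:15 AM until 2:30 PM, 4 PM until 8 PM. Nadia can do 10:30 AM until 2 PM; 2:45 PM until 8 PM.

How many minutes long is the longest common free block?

180

Tomás ∩ Luca: 11:15-14:15, 14:30-14:45, 15:30-19:00.
Tomás ∩ Luca ∩ Freya: 12:15-14:15, 14:30-14:45, 16:00-19:00.
Tomás ∩ Luca ∩ Freya ∩ Hana: 12:15-14:15, 14:30-14:45, 16:00-19:00.
Tomás ∩ Luca ∩ Freya ∩ Hana ∩ Zara: 12:15-14:15, 16:00-19:00.
Tomás ∩ Luca ∩ Freya ∩ Hana ∩ Zara ∩ Nadia: 12:15-14:00, 16:00-19:00.
So the common availability across everyone is 12:15-14:00, 16:00-19:00.
The longest is 16:00-19:00 at 180 minutes.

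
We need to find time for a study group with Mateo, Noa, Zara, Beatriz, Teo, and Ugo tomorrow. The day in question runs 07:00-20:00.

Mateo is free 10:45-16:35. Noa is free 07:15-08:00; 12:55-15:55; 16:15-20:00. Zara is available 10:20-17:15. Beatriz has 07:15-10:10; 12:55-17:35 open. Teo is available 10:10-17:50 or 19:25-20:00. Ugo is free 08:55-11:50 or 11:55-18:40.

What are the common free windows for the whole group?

Mateo ∩ Noa: 12:55-15:55, 16:15-16:35.
Mateo ∩ Noa ∩ Zara: 12:55-15:55, 16:15-16:35.
Mateo ∩ Noa ∩ Zara ∩ Beatriz: 12:55-15:55, 16:15-16:35.
Mateo ∩ Noa ∩ Zara ∩ Beatriz ∩ Teo: 12:55-15:55, 16:15-16:35.
Mateo ∩ Noa ∩ Zara ∩ Beatriz ∩ Teo ∩ Ugo: 12:55-15:55, 16:15-16:35.

12:55-15:55, 16:15-16:35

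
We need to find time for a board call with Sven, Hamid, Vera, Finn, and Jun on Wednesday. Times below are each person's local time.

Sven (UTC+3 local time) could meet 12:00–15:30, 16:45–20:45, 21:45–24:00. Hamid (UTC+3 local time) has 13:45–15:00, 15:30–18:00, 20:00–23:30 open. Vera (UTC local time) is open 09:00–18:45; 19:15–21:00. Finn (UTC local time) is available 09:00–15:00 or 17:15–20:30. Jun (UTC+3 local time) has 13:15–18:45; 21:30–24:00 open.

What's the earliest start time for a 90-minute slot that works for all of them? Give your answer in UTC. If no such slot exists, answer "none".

Sven in UTC: 09:00-12:30, 13:45-17:45, 18:45-21:00 (subtract 3h to convert from UTC+3).
Hamid in UTC: 10:45-12:00, 12:30-15:00, 17:00-20:30 (subtract 3h to convert from UTC+3).
Vera in UTC: 09:00-18:45, 19:15-21:00.
Finn in UTC: 09:00-15:00, 17:15-20:30.
Jun in UTC: 10:15-15:45, 18:30-21:00 (subtract 3h to convert from UTC+3).
Sven ∩ Hamid: 10:45-12:00, 13:45-15:00, 17:00-17:45, 18:45-20:30.
Sven ∩ Hamid ∩ Vera: 10:45-12:00, 13:45-15:00, 17:00-17:45, 19:15-20:30.
Sven ∩ Hamid ∩ Vera ∩ Finn: 10:45-12:00, 13:45-15:00, 17:15-17:45, 19:15-20:30.
Sven ∩ Hamid ∩ Vera ∩ Finn ∩ Jun: 10:45-12:00, 13:45-15:00, 19:15-20:30.
So the common availability across everyone is 10:45-12:00, 13:45-15:00, 19:15-20:30.
No common window is at least 90 minutes long.

none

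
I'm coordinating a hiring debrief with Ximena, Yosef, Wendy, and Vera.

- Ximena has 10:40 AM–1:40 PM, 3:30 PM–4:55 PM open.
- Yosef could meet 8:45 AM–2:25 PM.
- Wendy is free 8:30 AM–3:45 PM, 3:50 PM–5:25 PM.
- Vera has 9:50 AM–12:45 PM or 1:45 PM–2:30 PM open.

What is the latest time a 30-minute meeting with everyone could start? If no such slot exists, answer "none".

Ximena ∩ Yosef: 10:40-13:40.
Ximena ∩ Yosef ∩ Wendy: 10:40-13:40.
Ximena ∩ Yosef ∩ Wendy ∩ Vera: 10:40-12:45.
The last common window of at least 30 minutes is 10:40-12:45; a 30-minute meeting can start as late as 12:15 and still end by 12:45.

12:15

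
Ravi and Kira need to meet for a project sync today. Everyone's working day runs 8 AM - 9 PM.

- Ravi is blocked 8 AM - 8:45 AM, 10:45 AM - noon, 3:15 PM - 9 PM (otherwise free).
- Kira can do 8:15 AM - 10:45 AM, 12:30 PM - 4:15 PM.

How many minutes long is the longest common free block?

165

Ravi free: 08:45-10:45, 12:00-15:15 (invert busy blocks within the working day).
Kira free: 08:15-10:45, 12:30-16:15.
Ravi ∩ Kira: 08:45-10:45, 12:30-15:15.
The longest is 12:30-15:15 at 165 minutes.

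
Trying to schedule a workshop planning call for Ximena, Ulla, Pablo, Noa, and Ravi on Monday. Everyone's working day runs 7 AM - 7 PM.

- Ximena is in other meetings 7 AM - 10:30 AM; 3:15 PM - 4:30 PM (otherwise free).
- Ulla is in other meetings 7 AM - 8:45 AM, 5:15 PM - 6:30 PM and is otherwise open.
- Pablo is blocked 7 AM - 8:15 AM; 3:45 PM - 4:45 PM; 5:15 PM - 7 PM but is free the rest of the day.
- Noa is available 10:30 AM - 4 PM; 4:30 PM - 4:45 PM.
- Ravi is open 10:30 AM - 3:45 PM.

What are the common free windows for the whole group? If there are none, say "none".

10:30-15:15

Ximena free: 10:30-15:15, 16:30-19:00 (invert busy blocks within the working day).
Ulla free: 08:45-17:15, 18:30-19:00 (invert busy blocks within the working day).
Pablo free: 08:15-15:45, 16:45-17:15 (invert busy blocks within the working day).
Noa free: 10:30-16:00, 16:30-16:45.
Ravi free: 10:30-15:45.
Ximena ∩ Ulla: 10:30-15:15, 16:30-17:15, 18:30-19:00.
Ximena ∩ Ulla ∩ Pablo: 10:30-15:15, 16:45-17:15.
Ximena ∩ Ulla ∩ Pablo ∩ Noa: 10:30-15:15.
Ximena ∩ Ulla ∩ Pablo ∩ Noa ∩ Ravi: 10:30-15:15.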